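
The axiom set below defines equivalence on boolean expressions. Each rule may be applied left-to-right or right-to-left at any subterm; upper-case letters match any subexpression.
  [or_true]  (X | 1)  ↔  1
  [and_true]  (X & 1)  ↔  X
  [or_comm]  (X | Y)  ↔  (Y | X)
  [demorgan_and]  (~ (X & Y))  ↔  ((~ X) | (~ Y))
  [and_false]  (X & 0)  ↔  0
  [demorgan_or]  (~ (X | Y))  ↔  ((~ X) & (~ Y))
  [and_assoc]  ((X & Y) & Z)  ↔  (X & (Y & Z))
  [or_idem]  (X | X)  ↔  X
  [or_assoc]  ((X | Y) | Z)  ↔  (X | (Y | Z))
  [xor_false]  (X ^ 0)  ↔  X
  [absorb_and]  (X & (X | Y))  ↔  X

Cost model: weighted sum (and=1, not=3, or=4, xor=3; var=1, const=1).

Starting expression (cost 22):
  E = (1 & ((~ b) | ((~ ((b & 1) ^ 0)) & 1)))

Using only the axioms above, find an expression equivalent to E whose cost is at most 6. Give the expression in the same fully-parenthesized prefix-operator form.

1. [and_true →] ((~ ((b & 1) ^ 0)) & 1)  →  (~ ((b & 1) ^ 0));  E = (1 & ((~ b) | (~ ((b & 1) ^ 0))))
2. [and_true →] (b & 1)  →  b;  E = (1 & ((~ b) | (~ (b ^ 0))))
3. [xor_false →] (b ^ 0)  →  b;  E = (1 & ((~ b) | (~ b)))
4. [or_idem →] ((~ b) | (~ b))  →  (~ b);  cost 6 ≤ 6, done

(1 & (~ b))   [cost 6]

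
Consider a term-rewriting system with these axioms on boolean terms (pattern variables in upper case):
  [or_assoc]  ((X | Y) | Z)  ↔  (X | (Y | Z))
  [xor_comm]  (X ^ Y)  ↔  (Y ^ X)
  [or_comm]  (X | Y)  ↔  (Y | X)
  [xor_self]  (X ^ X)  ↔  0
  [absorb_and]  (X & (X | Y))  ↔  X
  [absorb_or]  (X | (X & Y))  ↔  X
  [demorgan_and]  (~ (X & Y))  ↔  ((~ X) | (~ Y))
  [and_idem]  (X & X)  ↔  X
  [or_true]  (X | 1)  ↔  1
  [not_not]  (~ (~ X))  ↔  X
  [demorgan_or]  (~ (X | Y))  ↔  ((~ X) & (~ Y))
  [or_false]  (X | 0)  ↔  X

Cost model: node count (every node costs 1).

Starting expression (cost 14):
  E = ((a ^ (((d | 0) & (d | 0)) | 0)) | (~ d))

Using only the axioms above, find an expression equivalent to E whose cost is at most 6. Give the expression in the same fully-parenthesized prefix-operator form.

((a ^ d) | (~ d))   [cost 6]

(1) ((d | 0) & (d | 0))  =[and_idem →]=  (d | 0)    ⊢ ((a ^ ((d | 0) | 0)) | (~ d))
(2) (d | 0)  =[or_false →]=  d    ⊢ ((a ^ (d | 0)) | (~ d))
(3) (d | 0)  =[or_false →]=  d    ⊢ cost 6, within 6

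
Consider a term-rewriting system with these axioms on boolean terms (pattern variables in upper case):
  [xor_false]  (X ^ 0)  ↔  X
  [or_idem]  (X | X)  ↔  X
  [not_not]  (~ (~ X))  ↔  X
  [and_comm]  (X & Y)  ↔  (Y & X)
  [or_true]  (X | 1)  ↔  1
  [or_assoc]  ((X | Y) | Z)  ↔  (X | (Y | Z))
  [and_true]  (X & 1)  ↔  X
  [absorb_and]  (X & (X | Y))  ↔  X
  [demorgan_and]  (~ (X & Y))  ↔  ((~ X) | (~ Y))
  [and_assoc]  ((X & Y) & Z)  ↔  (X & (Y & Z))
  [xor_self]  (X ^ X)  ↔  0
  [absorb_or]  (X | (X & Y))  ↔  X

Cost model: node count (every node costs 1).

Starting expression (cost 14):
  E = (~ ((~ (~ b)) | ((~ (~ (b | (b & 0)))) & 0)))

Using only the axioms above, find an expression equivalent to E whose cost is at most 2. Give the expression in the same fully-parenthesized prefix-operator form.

(~ b)   [cost 2]

step 1: absorb_or (→) rewrites (b | (b & 0)) into b, now (~ ((~ (~ b)) | ((~ (~ b)) & 0)))
step 2: absorb_or (→) rewrites ((~ (~ b)) | ((~ (~ b)) & 0)) into (~ (~ b)), now (~ (~ (~ b)))
step 3: not_not (→) rewrites (~ (~ (~ b))) into (~ b), reaching cost 2 (bound 2)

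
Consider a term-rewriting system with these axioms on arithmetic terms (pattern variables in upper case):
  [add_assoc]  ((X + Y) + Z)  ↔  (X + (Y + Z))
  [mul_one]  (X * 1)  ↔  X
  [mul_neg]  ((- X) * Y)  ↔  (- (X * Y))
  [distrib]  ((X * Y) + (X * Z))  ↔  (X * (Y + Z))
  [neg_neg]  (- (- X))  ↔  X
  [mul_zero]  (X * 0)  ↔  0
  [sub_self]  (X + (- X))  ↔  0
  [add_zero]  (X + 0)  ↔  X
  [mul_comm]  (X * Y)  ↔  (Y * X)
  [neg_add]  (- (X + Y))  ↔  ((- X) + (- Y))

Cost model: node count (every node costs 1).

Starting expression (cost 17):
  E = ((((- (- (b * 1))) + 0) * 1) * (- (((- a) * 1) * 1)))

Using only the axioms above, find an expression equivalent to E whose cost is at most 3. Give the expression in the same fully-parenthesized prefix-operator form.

1. [mul_one →] (b * 1)  →  b;  E = ((((- (- b)) + 0) * 1) * (- (((- a) * 1) * 1)))
2. [mul_one →] ((- a) * 1)  →  (- a);  E = ((((- (- b)) + 0) * 1) * (- ((- a) * 1)))
3. [mul_one →] ((- a) * 1)  →  (- a);  E = ((((- (- b)) + 0) * 1) * (- (- a)))
4. [neg_neg →] (- (- b))  →  b;  E = (((b + 0) * 1) * (- (- a)))
5. [neg_neg →] (- (- a))  →  a;  E = (((b + 0) * 1) * a)
6. [add_zero →] (b + 0)  →  b;  E = ((b * 1) * a)
7. [mul_one →] (b * 1)  →  b;  cost 3 ≤ 3, done

(b * a)   [cost 3]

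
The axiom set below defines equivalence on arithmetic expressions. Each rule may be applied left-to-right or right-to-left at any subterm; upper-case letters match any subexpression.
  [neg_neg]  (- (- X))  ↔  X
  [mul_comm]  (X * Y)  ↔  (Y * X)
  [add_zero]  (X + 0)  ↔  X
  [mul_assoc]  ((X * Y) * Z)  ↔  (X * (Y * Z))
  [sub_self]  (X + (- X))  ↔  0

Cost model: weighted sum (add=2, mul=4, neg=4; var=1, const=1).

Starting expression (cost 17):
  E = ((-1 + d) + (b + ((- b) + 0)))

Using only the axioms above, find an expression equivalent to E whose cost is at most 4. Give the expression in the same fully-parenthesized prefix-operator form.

(-1 + d)   [cost 4]

step 1: add_zero (→) rewrites ((- b) + 0) into (- b), now ((-1 + d) + (b + (- b)))
step 2: sub_self (→) rewrites (b + (- b)) into 0, now ((-1 + d) + 0)
step 3: add_zero (→) rewrites ((-1 + d) + 0) into (-1 + d), reaching cost 4 (bound 4)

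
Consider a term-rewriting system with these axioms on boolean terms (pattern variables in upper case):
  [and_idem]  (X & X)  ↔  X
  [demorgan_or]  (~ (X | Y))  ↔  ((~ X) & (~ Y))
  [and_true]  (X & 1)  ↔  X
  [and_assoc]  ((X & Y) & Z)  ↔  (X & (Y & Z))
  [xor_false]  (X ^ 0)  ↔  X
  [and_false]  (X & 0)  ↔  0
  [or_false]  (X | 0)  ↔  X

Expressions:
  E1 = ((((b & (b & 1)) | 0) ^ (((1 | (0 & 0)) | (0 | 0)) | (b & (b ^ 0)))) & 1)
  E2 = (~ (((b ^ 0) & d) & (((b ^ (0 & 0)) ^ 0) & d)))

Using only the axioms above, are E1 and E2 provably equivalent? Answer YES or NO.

NO

The axioms are sound identities: if E1 ↔* E2 then E1 and E2 evaluate identically under any assignment.
Under b=1, d=0: E1 evaluates to 0, E2 to 1. Distinct ⇒ no rewrite sequence connects them.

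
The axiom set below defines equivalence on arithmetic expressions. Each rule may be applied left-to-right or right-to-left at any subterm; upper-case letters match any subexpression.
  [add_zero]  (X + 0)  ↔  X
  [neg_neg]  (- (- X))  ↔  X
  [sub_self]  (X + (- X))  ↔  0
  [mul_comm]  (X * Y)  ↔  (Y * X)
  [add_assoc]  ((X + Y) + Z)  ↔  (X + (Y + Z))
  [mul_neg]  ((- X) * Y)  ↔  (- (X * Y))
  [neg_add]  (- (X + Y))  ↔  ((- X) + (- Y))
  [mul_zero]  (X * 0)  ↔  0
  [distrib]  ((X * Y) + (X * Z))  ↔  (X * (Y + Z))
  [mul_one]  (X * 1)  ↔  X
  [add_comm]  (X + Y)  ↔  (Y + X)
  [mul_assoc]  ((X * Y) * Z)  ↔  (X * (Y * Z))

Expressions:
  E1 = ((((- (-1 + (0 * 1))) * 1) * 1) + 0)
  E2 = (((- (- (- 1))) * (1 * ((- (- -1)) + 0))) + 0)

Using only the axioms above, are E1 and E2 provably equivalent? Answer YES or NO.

1. [mul_one →] (0 * 1)  →  0;  E1 = ((((- (-1 + 0)) * 1) * 1) + 0)
2. [mul_one →] (((- (-1 + 0)) * 1) * 1)  →  ((- (-1 + 0)) * 1);  E1 = (((- (-1 + 0)) * 1) + 0)
3. [mul_one →] ((- (-1 + 0)) * 1)  →  (- (-1 + 0));  E1 = ((- (-1 + 0)) + 0)
4. [add_zero →] ((- (-1 + 0)) + 0)  →  (- (-1 + 0))
5. [add_zero →] (-1 + 0)  →  -1;  E1 = (- -1)
6. [mul_one ←] -1  →  (-1 * 1);  E1 = (- (-1 * 1))
7. [add_zero ←] (- (-1 * 1))  →  ((- (-1 * 1)) + 0)
8. [mul_one ←] (-1 * 1)  →  ((-1 * 1) * 1);  E1 = ((- ((-1 * 1) * 1)) + 0)
9. [mul_comm →] (-1 * 1)  →  (1 * -1);  E1 = ((- ((1 * -1) * 1)) + 0)
10. [mul_comm →] ((1 * -1) * 1)  →  (1 * (1 * -1));  E1 = ((- (1 * (1 * -1))) + 0)
11. [neg_neg ←] 1  →  (- (- 1));  E1 = ((- ((- (- 1)) * (1 * -1))) + 0)
12. [mul_neg ←] (- ((- (- 1)) * (1 * -1)))  →  ((- (- (- 1))) * (1 * -1));  E1 = (((- (- (- 1))) * (1 * -1)) + 0)
13. [add_zero ←] -1  →  (-1 + 0);  E1 = (((- (- (- 1))) * (1 * (-1 + 0))) + 0)
14. [neg_neg ←] -1  →  (- (- -1));  this is E2

YES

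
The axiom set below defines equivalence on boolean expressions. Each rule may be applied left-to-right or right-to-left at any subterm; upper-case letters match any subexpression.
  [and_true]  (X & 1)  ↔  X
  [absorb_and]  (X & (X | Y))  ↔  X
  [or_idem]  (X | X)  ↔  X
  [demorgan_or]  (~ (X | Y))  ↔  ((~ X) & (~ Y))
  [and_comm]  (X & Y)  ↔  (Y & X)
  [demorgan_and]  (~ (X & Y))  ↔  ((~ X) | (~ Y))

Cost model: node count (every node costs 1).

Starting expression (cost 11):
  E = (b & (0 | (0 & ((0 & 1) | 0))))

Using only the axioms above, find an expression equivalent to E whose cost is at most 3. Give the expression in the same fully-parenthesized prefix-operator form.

(b & 0)   [cost 3]

step 1: and_true (→) rewrites (0 & 1) into 0, now (b & (0 | (0 & (0 | 0))))
step 2: absorb_and (→) rewrites (0 & (0 | 0)) into 0, now (b & (0 | 0))
step 3: or_idem (→) rewrites (0 | 0) into 0, reaching cost 3 (bound 3)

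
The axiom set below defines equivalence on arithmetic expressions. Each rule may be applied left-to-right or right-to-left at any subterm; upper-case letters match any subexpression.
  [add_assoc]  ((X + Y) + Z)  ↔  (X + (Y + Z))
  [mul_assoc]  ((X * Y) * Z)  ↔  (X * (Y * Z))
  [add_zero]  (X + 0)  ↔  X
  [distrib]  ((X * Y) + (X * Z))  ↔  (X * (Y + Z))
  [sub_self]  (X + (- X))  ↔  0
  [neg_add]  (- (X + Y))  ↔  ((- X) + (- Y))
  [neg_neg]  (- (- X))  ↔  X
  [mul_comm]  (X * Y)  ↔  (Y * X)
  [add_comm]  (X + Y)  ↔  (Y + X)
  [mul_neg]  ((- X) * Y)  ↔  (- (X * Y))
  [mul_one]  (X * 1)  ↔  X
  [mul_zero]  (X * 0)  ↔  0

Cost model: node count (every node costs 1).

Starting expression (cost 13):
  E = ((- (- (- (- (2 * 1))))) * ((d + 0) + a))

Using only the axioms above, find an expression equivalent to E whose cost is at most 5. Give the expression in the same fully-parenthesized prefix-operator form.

(2 * (d + a))   [cost 5]

step 1: neg_neg (→) rewrites (- (- (2 * 1))) into (2 * 1), now ((- (- (2 * 1))) * ((d + 0) + a))
step 2: mul_one (→) rewrites (2 * 1) into 2, now ((- (- 2)) * ((d + 0) + a))
step 3: add_zero (→) rewrites (d + 0) into d, now ((- (- 2)) * (d + a))
step 4: neg_neg (→) rewrites (- (- 2)) into 2, reaching cost 5 (bound 5)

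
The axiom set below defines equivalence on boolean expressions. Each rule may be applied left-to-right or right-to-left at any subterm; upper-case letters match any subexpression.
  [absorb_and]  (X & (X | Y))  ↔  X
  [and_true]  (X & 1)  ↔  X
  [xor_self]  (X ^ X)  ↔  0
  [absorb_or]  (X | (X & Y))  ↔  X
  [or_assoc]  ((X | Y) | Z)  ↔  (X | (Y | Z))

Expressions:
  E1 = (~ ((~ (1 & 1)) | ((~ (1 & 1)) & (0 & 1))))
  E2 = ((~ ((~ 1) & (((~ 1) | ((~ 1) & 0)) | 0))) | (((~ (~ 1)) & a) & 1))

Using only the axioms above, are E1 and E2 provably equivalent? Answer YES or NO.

YES

step 1: and_true (→) rewrites (0 & 1) into 0, now (~ ((~ (1 & 1)) | ((~ (1 & 1)) & 0)))
step 2: absorb_or (→) rewrites ((~ (1 & 1)) | ((~ (1 & 1)) & 0)) into (~ (1 & 1)), now (~ (~ (1 & 1)))
step 3: and_true (→) rewrites (1 & 1) into 1, now (~ (~ 1))
step 4: absorb_or (←) rewrites (~ (~ 1)) into ((~ (~ 1)) | ((~ (~ 1)) & a))
step 5: and_true (←) rewrites ((~ (~ 1)) & a) into (((~ (~ 1)) & a) & 1), now ((~ (~ 1)) | (((~ (~ 1)) & a) & 1))
step 6: absorb_and (←) rewrites (~ 1) into ((~ 1) & ((~ 1) | 0)), now ((~ ((~ 1) & ((~ 1) | 0))) | (((~ (~ 1)) & a) & 1))
step 7: absorb_or (←) rewrites (~ 1) into ((~ 1) | ((~ 1) & 0)), which is E2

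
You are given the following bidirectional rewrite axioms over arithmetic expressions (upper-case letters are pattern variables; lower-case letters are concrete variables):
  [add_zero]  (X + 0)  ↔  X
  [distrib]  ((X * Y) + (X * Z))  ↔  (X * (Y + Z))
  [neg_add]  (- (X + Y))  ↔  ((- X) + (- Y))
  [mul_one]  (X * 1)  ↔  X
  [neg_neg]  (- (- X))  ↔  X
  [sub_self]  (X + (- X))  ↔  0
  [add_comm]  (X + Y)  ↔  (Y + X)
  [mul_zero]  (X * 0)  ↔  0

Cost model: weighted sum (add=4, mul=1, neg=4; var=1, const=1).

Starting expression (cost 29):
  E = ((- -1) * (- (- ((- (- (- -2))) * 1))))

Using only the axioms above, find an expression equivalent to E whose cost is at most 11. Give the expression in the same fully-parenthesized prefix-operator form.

((- -1) * (- -2))   [cost 11]

1. [neg_neg →] (- (- ((- (- (- -2))) * 1)))  →  ((- (- (- -2))) * 1);  E = ((- -1) * ((- (- (- -2))) * 1))
2. [neg_neg →] (- (- -2))  →  -2;  E = ((- -1) * ((- -2) * 1))
3. [mul_one →] ((- -2) * 1)  →  (- -2);  cost 11 ≤ 11, done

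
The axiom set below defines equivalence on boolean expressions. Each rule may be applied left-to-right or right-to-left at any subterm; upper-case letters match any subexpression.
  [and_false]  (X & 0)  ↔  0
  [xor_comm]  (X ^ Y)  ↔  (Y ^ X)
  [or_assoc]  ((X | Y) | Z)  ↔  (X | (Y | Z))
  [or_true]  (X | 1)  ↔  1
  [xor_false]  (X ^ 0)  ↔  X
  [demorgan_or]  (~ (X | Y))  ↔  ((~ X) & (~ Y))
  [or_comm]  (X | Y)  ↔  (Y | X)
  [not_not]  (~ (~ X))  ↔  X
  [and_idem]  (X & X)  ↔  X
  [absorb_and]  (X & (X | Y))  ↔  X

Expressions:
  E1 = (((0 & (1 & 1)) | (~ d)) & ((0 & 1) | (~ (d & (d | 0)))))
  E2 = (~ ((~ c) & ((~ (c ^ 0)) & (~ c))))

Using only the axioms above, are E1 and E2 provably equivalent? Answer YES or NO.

The axioms are sound identities: if E1 ↔* E2 then E1 and E2 evaluate identically under any assignment.
Under c=0, d=0: E1 evaluates to 1, E2 to 0. Distinct ⇒ no rewrite sequence connects them.

NO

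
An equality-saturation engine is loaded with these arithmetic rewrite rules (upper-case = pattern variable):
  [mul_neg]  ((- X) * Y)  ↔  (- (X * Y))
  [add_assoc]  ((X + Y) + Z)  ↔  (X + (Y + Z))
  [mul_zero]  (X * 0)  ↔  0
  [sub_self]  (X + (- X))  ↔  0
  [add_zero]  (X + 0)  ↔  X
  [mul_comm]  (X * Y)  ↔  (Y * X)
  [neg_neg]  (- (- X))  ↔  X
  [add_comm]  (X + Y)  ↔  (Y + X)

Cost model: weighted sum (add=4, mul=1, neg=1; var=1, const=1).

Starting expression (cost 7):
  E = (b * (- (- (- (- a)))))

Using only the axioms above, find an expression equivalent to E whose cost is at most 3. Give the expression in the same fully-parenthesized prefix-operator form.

(1) (- (- (- (- a))))  =[neg_neg →]=  (- (- a))    ⊢ (b * (- (- a)))
(2) (- (- a))  =[neg_neg →]=  a    ⊢ cost 3, within 3

(b * a)   [cost 3]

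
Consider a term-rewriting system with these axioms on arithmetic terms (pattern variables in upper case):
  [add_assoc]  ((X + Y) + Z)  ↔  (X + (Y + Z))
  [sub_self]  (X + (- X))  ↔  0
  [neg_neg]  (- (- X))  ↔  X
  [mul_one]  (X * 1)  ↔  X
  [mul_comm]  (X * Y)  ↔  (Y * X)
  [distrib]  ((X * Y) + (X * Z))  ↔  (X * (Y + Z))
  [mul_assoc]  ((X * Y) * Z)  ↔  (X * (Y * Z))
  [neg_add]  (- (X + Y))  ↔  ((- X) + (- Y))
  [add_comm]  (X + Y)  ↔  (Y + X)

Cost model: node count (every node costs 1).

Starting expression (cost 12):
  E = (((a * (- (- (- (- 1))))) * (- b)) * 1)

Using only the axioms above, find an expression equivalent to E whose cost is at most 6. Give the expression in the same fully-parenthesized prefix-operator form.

((a * 1) * (- b))   [cost 6]

step 1: neg_neg (→) rewrites (- (- 1)) into 1, now (((a * (- (- 1))) * (- b)) * 1)
step 2: mul_one (→) rewrites (((a * (- (- 1))) * (- b)) * 1) into ((a * (- (- 1))) * (- b))
step 3: neg_neg (→) rewrites (- (- 1)) into 1, reaching cost 6 (bound 6)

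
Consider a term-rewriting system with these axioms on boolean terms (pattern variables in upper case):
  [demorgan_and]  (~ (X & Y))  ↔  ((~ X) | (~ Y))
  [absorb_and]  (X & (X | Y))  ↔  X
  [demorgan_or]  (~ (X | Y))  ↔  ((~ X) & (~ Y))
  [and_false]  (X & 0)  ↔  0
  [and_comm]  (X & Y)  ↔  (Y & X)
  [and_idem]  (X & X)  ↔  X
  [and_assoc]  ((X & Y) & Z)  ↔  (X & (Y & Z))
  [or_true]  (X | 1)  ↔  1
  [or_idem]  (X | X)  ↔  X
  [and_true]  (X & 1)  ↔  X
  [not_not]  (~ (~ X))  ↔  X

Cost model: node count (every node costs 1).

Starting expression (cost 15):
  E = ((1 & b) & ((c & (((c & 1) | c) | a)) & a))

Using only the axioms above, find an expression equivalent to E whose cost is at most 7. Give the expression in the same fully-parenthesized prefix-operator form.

(1) (c & 1)  =[and_true →]=  c    ⊢ ((1 & b) & ((c & ((c | c) | a)) & a))
(2) (c | c)  =[or_idem →]=  c    ⊢ ((1 & b) & ((c & (c | a)) & a))
(3) (c & (c | a))  =[absorb_and →]=  c    ⊢ cost 7, within 7

((1 & b) & (c & a))   [cost 7]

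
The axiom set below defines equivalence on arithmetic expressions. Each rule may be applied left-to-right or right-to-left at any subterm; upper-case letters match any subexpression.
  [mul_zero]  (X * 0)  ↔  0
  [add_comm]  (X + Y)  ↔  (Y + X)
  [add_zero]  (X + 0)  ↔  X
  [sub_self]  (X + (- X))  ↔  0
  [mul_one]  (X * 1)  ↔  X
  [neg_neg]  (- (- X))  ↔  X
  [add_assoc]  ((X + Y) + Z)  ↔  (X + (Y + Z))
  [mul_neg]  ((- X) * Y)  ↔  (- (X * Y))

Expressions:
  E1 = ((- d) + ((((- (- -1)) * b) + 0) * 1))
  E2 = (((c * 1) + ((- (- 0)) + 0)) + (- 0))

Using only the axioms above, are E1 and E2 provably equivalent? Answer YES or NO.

Every axiom is a valid identity, so a rewrite proof would force E1 and E2 to agree under every assignment.
At b=0, c=0, d=1: E1 = -1 but E2 = 0; they differ, so no derivation exists.

NO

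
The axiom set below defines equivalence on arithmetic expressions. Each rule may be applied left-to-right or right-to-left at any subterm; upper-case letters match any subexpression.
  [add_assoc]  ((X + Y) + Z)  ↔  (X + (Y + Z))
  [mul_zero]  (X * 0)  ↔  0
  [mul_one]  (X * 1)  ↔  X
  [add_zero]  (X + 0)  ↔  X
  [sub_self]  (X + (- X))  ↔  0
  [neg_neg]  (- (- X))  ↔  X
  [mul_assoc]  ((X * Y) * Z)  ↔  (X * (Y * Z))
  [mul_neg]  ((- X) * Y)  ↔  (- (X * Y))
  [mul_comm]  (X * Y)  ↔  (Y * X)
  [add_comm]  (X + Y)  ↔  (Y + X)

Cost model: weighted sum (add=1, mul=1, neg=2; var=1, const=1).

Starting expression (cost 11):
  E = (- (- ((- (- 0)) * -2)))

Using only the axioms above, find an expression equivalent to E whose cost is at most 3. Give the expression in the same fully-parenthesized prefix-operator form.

(0 * -2)   [cost 3]

(1) (- (- 0))  =[neg_neg →]=  0    ⊢ (- (- (0 * -2)))
(2) (- (- (0 * -2)))  =[neg_neg →]=  (0 * -2)    ⊢ cost 3, within 3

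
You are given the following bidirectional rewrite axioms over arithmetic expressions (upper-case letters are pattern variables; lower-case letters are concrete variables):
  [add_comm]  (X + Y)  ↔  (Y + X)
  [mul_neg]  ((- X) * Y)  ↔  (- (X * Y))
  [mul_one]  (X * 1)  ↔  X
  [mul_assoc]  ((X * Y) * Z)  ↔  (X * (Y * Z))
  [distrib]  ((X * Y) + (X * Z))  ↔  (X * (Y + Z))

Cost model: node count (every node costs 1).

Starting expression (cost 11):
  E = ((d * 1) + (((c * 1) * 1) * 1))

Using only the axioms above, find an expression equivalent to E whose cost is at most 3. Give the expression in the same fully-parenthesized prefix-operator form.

(1) ((c * 1) * 1)  =[mul_one →]=  (c * 1)    ⊢ ((d * 1) + ((c * 1) * 1))
(2) (d * 1)  =[mul_one →]=  d    ⊢ (d + ((c * 1) * 1))
(3) (c * 1)  =[mul_one →]=  c    ⊢ (d + (c * 1))
(4) (c * 1)  =[mul_one →]=  c    ⊢ cost 3, within 3

(d + c)   [cost 3]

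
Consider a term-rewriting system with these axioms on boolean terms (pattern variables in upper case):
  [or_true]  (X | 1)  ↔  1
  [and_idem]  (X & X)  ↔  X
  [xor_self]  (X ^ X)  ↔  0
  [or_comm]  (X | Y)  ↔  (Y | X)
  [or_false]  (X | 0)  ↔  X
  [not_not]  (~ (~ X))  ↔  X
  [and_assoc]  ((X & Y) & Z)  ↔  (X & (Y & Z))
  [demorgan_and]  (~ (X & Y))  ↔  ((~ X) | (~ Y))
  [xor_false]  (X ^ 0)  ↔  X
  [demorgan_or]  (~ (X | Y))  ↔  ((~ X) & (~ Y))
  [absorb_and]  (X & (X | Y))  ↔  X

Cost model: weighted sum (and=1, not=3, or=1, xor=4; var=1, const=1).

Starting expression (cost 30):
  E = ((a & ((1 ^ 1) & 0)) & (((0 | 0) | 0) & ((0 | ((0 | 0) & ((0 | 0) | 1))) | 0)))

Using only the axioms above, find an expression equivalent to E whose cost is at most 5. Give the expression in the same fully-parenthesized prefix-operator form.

((a & 0) & 0)   [cost 5]

(1) ((0 | 0) & ((0 | 0) | 1))  =[absorb_and →]=  (0 | 0)    ⊢ ((a & ((1 ^ 1) & 0)) & (((0 | 0) | 0) & ((0 | (0 | 0)) | 0)))
(2) (0 | 0)  =[or_false →]=  0    ⊢ ((a & ((1 ^ 1) & 0)) & (((0 | 0) | 0) & ((0 | 0) | 0)))
(3) (1 ^ 1)  =[xor_self →]=  0    ⊢ ((a & (0 & 0)) & (((0 | 0) | 0) & ((0 | 0) | 0)))
(4) (((0 | 0) | 0) & ((0 | 0) | 0))  =[and_idem →]=  ((0 | 0) | 0)    ⊢ ((a & (0 & 0)) & ((0 | 0) | 0))
(5) ((0 | 0) | 0)  =[or_false →]=  (0 | 0)    ⊢ ((a & (0 & 0)) & (0 | 0))
(6) (0 | 0)  =[or_false →]=  0    ⊢ ((a & (0 & 0)) & 0)
(7) (0 & 0)  =[and_idem →]=  0    ⊢ cost 5, within 5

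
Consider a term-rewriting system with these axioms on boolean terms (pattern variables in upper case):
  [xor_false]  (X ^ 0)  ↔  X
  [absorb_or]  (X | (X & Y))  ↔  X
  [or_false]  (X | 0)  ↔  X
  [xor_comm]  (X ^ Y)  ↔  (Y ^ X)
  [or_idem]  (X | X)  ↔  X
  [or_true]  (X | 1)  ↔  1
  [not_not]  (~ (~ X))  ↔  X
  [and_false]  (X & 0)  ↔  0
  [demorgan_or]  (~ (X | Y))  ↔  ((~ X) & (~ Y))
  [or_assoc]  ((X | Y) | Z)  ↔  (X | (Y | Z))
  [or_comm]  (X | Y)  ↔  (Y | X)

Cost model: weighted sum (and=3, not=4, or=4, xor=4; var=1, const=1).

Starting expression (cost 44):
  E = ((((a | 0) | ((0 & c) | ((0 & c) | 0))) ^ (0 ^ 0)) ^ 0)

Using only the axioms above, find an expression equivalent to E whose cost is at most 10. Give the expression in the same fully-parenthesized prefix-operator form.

1. [or_false →] ((0 & c) | 0)  →  (0 & c);  E = ((((a | 0) | ((0 & c) | (0 & c))) ^ (0 ^ 0)) ^ 0)
2. [xor_false →] ((((a | 0) | ((0 & c) | (0 & c))) ^ (0 ^ 0)) ^ 0)  →  (((a | 0) | ((0 & c) | (0 & c))) ^ (0 ^ 0))
3. [or_idem →] ((0 & c) | (0 & c))  →  (0 & c);  E = (((a | 0) | (0 & c)) ^ (0 ^ 0))
4. [xor_false →] (0 ^ 0)  →  0;  E = (((a | 0) | (0 & c)) ^ 0)
5. [or_comm →] ((a | 0) | (0 & c))  →  ((0 & c) | (a | 0));  E = (((0 & c) | (a | 0)) ^ 0)
6. [xor_false →] (((0 & c) | (a | 0)) ^ 0)  →  ((0 & c) | (a | 0))
7. [or_false →] (a | 0)  →  a;  cost 10 ≤ 10, done

((0 & c) | a)   [cost 10]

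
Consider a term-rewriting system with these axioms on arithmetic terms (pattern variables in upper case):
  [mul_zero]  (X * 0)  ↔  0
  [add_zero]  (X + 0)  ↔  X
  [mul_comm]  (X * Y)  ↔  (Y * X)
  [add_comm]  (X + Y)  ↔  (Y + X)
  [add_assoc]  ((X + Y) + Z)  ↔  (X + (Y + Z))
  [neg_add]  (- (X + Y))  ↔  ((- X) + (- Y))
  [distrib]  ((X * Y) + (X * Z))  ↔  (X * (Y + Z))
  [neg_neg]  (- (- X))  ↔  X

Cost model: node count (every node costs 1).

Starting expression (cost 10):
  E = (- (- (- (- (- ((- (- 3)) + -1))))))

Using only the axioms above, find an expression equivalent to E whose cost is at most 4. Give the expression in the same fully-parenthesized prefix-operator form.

(- (3 + -1))   [cost 4]

(1) (- (- 3))  =[neg_neg →]=  3    ⊢ (- (- (- (- (- (3 + -1))))))
(2) (- (- (- (- (- (3 + -1))))))  =[neg_neg →]=  (- (- (- (3 + -1))))
(3) (- (- (3 + -1)))  =[neg_neg →]=  (3 + -1)    ⊢ cost 4, within 4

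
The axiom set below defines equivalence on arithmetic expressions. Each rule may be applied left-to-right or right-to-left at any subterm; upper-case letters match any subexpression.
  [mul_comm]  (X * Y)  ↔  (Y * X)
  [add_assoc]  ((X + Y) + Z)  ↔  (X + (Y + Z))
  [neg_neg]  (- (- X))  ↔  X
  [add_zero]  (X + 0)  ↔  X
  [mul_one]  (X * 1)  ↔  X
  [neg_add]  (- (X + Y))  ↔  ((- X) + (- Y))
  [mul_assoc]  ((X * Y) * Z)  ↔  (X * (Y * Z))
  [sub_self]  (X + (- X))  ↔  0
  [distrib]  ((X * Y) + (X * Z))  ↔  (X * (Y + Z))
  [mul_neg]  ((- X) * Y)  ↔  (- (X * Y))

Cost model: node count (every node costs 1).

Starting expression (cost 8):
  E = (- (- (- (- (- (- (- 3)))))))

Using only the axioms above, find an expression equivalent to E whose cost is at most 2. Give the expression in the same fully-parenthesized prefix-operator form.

(1) (- (- (- (- 3))))  =[neg_neg →]=  (- (- 3))    ⊢ (- (- (- (- (- 3)))))
(2) (- (- 3))  =[neg_neg →]=  3    ⊢ (- (- (- 3)))
(3) (- (- (- 3)))  =[neg_neg →]=  (- 3)    ⊢ cost 2, within 2

(- 3)   [cost 2]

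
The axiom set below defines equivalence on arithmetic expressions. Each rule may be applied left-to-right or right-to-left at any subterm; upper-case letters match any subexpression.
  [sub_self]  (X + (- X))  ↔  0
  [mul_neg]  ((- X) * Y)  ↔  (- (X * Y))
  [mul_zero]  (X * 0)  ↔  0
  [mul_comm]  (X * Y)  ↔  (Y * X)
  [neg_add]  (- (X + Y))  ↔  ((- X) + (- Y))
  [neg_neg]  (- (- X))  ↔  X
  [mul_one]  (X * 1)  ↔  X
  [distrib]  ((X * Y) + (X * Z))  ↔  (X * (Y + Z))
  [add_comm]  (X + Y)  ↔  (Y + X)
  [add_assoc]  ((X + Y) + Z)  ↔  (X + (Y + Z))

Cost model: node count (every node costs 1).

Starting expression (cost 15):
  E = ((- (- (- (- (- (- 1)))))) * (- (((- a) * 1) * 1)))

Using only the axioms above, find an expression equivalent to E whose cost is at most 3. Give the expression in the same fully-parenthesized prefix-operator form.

(- (- a))   [cost 3]

1. [neg_neg →] (- (- (- (- 1))))  →  (- (- 1));  E = ((- (- (- (- 1)))) * (- (((- a) * 1) * 1)))
2. [mul_comm →] ((- (- (- (- 1)))) * (- (((- a) * 1) * 1)))  →  ((- (((- a) * 1) * 1)) * (- (- (- (- 1)))))
3. [mul_one →] (((- a) * 1) * 1)  →  ((- a) * 1);  E = ((- ((- a) * 1)) * (- (- (- (- 1)))))
4. [neg_neg →] (- (- (- 1)))  →  (- 1);  E = ((- ((- a) * 1)) * (- (- 1)))
5. [neg_neg →] (- (- 1))  →  1;  E = ((- ((- a) * 1)) * 1)
6. [mul_neg →] ((- a) * 1)  →  (- (a * 1));  E = ((- (- (a * 1))) * 1)
7. [mul_one →] (a * 1)  →  a;  E = ((- (- a)) * 1)
8. [mul_one →] ((- (- a)) * 1)  →  (- (- a));  cost 3 ≤ 3, done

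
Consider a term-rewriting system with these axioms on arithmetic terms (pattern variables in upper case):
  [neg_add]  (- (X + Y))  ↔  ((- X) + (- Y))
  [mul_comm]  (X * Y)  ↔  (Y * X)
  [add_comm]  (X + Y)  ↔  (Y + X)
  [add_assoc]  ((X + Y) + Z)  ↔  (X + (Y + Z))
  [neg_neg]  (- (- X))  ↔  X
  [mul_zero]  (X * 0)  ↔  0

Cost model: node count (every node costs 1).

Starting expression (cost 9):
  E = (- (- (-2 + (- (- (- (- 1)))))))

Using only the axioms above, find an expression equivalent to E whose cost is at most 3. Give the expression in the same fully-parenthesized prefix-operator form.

(1 + -2)   [cost 3]

step 1: neg_neg (→) rewrites (- (- (-2 + (- (- (- (- 1))))))) into (-2 + (- (- (- (- 1)))))
step 2: neg_neg (→) rewrites (- (- 1)) into 1, now (-2 + (- (- 1)))
step 3: add_comm (→) rewrites (-2 + (- (- 1))) into ((- (- 1)) + -2)
step 4: neg_neg (→) rewrites (- (- 1)) into 1, reaching cost 3 (bound 3)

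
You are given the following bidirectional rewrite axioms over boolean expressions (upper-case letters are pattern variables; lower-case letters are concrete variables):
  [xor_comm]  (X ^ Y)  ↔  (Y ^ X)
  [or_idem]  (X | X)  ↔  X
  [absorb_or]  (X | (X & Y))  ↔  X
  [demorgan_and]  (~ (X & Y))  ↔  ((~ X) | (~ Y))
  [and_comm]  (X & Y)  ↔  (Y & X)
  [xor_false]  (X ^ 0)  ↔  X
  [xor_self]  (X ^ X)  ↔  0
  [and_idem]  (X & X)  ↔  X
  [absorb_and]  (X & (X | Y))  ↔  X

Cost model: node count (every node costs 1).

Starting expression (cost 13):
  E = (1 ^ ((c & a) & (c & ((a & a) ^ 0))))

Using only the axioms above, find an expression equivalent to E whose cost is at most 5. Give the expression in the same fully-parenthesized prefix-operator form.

1. [and_idem →] (a & a)  →  a;  E = (1 ^ ((c & a) & (c & (a ^ 0))))
2. [xor_false →] (a ^ 0)  →  a;  E = (1 ^ ((c & a) & (c & a)))
3. [and_idem →] ((c & a) & (c & a))  →  (c & a);  cost 5 ≤ 5, done

(1 ^ (c & a))   [cost 5]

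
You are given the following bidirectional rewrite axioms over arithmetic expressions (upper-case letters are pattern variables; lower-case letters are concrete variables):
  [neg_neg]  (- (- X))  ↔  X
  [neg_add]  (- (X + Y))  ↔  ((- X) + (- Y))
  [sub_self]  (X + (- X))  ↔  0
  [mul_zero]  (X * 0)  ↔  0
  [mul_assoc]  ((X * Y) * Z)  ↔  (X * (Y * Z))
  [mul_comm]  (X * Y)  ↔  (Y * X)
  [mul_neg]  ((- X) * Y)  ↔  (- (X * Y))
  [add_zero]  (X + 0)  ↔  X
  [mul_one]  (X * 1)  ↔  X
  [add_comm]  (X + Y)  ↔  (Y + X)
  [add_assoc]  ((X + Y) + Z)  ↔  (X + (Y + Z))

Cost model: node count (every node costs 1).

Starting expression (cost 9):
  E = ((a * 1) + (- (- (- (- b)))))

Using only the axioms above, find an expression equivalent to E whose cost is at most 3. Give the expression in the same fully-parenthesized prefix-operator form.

(a + b)   [cost 3]

step 1: neg_neg (→) rewrites (- (- (- (- b)))) into (- (- b)), now ((a * 1) + (- (- b)))
step 2: neg_neg (→) rewrites (- (- b)) into b, now ((a * 1) + b)
step 3: mul_one (→) rewrites (a * 1) into a, reaching cost 3 (bound 3)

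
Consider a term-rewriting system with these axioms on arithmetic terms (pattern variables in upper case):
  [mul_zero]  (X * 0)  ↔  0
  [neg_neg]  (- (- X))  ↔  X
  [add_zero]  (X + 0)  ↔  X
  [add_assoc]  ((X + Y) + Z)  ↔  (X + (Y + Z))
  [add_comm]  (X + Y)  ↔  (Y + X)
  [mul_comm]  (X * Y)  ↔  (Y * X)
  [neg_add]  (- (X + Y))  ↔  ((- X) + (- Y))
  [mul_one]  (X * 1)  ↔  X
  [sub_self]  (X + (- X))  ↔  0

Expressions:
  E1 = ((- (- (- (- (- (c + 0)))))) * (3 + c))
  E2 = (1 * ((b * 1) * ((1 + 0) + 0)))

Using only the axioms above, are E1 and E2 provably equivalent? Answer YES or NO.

Every axiom is a valid identity, so a rewrite proof would force E1 and E2 to agree under every assignment.
At b=0, c=1: E1 = -4 but E2 = 0; they differ, so no derivation exists.

NO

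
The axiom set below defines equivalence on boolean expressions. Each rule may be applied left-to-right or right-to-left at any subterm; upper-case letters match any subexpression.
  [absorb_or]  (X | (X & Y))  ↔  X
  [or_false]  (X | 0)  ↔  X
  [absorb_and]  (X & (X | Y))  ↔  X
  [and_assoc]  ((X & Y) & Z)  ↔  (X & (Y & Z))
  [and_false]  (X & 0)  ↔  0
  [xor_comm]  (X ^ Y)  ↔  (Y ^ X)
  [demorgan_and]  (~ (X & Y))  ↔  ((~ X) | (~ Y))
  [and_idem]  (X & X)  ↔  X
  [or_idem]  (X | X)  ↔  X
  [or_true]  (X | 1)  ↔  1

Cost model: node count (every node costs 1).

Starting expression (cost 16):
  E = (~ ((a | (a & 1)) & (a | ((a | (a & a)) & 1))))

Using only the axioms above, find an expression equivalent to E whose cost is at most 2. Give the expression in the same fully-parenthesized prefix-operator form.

(~ a)   [cost 2]

step 1: absorb_or (→) rewrites (a | (a & a)) into a, now (~ ((a | (a & 1)) & (a | (a & 1))))
step 2: and_idem (→) rewrites ((a | (a & 1)) & (a | (a & 1))) into (a | (a & 1)), now (~ (a | (a & 1)))
step 3: absorb_or (→) rewrites (a | (a & 1)) into a, reaching cost 2 (bound 2)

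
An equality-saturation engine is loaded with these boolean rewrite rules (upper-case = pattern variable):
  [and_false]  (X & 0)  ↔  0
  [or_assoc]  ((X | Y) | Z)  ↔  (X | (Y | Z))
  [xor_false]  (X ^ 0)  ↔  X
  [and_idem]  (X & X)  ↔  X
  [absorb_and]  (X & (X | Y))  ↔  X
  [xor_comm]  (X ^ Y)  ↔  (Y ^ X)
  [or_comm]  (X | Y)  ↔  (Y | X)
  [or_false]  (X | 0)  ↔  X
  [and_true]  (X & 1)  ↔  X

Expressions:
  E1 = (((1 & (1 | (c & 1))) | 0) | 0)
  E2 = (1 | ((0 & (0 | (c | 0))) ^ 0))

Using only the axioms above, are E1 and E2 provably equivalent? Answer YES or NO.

(1) (c & 1)  =[and_true →]=  c    ⊢ (((1 & (1 | c)) | 0) | 0)
(2) (((1 & (1 | c)) | 0) | 0)  =[or_false →]=  ((1 & (1 | c)) | 0)
(3) (1 & (1 | c))  =[absorb_and →]=  1    ⊢ (1 | 0)
(4) 0  =[absorb_and ←]=  (0 & (0 | c))    ⊢ (1 | (0 & (0 | c)))
(5) (0 & (0 | c))  =[xor_false ←]=  ((0 & (0 | c)) ^ 0)    ⊢ (1 | ((0 & (0 | c)) ^ 0))
(6) c  =[or_false ←]=  (c | 0)    ⊢ E2

YES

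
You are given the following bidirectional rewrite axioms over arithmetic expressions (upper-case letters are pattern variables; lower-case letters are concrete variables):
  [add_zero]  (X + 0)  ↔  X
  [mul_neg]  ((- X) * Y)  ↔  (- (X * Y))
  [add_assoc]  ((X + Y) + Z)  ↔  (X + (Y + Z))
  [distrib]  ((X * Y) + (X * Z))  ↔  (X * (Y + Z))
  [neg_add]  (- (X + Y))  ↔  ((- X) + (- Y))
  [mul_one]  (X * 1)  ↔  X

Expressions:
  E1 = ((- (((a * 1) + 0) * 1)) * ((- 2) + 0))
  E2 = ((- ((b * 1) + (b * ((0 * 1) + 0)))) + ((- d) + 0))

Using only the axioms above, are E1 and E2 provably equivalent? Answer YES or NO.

NO

All listed rules preserve value, hence provable equivalence implies equal values everywhere; look for a separating assignment.
a=0, b=0, d=1 gives E1 ↦ 0, E2 ↦ -1; values differ ⇒ not provably equivalent.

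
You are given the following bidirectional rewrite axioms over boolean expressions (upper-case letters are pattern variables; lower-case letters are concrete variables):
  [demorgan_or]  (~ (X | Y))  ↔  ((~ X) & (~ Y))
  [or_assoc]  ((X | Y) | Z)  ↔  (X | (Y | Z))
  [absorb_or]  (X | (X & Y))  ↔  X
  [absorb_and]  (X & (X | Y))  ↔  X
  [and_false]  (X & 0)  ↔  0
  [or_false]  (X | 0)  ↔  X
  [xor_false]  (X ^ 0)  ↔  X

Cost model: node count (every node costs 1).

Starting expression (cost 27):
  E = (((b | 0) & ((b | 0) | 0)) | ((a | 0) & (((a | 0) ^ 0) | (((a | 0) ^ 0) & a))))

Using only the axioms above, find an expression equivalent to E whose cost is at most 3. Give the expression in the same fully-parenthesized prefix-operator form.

step 1: absorb_or (→) rewrites (((a | 0) ^ 0) | (((a | 0) ^ 0) & a)) into ((a | 0) ^ 0), now (((b | 0) & ((b | 0) | 0)) | ((a | 0) & ((a | 0) ^ 0)))
step 2: absorb_and (→) rewrites ((b | 0) & ((b | 0) | 0)) into (b | 0), now ((b | 0) | ((a | 0) & ((a | 0) ^ 0)))
step 3: or_false (→) rewrites (a | 0) into a, now ((b | 0) | (a & ((a | 0) ^ 0)))
step 4: xor_false (→) rewrites ((a | 0) ^ 0) into (a | 0), now ((b | 0) | (a & (a | 0)))
step 5: absorb_and (→) rewrites (a & (a | 0)) into a, now ((b | 0) | a)
step 6: or_false (→) rewrites (b | 0) into b, reaching cost 3 (bound 3)

(b | a)   [cost 3]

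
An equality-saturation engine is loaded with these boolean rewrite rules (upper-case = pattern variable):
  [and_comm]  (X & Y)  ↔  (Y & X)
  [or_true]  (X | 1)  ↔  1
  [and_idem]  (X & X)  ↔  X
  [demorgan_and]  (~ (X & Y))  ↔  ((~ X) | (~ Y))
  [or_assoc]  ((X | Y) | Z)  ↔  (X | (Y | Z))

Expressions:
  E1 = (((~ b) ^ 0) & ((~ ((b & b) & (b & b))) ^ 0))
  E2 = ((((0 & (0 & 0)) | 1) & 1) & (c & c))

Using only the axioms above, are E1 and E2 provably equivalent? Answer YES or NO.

NO

Every axiom is a valid identity, so a rewrite proof would force E1 and E2 to agree under every assignment.
At b=0, c=0: E1 = 1 but E2 = 0; they differ, so no derivation exists.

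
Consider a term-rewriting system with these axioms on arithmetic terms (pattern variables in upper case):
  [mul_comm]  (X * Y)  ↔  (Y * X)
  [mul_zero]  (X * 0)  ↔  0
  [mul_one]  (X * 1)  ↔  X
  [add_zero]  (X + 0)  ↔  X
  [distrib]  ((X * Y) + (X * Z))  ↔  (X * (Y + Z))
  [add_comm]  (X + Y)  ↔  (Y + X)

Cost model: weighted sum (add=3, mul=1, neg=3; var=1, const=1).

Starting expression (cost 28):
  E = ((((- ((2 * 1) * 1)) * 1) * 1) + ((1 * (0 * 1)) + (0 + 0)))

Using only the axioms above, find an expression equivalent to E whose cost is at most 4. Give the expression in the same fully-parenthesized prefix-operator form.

step 1: mul_one (→) rewrites ((2 * 1) * 1) into (2 * 1), now ((((- (2 * 1)) * 1) * 1) + ((1 * (0 * 1)) + (0 + 0)))
step 2: mul_one (→) rewrites ((- (2 * 1)) * 1) into (- (2 * 1)), now (((- (2 * 1)) * 1) + ((1 * (0 * 1)) + (0 + 0)))
step 3: mul_comm (→) rewrites (1 * (0 * 1)) into ((0 * 1) * 1), now (((- (2 * 1)) * 1) + (((0 * 1) * 1) + (0 + 0)))
step 4: add_zero (→) rewrites (0 + 0) into 0, now (((- (2 * 1)) * 1) + (((0 * 1) * 1) + 0))
step 5: add_zero (→) rewrites (((0 * 1) * 1) + 0) into ((0 * 1) * 1), now (((- (2 * 1)) * 1) + ((0 * 1) * 1))
step 6: mul_one (→) rewrites ((0 * 1) * 1) into (0 * 1), now (((- (2 * 1)) * 1) + (0 * 1))
step 7: mul_one (→) rewrites (0 * 1) into 0, now (((- (2 * 1)) * 1) + 0)
step 8: mul_one (→) rewrites (2 * 1) into 2, now (((- 2) * 1) + 0)
step 9: add_comm (→) rewrites (((- 2) * 1) + 0) into (0 + ((- 2) * 1))
step 10: mul_one (→) rewrites ((- 2) * 1) into (- 2), now (0 + (- 2))
step 11: add_comm (→) rewrites (0 + (- 2)) into ((- 2) + 0)
step 12: add_zero (→) rewrites ((- 2) + 0) into (- 2), reaching cost 4 (bound 4)

(- 2)   [cost 4]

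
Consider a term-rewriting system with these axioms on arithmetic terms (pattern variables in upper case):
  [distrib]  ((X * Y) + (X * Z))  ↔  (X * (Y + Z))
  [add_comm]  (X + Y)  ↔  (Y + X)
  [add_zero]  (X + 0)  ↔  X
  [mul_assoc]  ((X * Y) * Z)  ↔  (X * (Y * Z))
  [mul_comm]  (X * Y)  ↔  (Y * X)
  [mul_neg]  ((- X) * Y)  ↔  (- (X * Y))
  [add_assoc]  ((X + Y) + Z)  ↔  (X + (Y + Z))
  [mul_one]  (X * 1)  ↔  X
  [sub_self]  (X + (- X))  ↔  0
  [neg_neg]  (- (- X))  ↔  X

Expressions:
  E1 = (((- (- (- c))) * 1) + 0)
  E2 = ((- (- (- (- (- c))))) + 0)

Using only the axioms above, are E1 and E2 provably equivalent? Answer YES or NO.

YES

1. [neg_neg →] (- (- (- c)))  →  (- c);  E1 = (((- c) * 1) + 0)
2. [mul_one →] ((- c) * 1)  →  (- c);  E1 = ((- c) + 0)
3. [add_zero →] ((- c) + 0)  →  (- c)
4. [neg_neg ←] c  →  (- (- c));  E1 = (- (- (- c)))
5. [neg_neg ←] (- (- (- c)))  →  (- (- (- (- (- c)))))
6. [add_zero ←] (- (- (- (- (- c)))))  →  ((- (- (- (- (- c))))) + 0);  this is E2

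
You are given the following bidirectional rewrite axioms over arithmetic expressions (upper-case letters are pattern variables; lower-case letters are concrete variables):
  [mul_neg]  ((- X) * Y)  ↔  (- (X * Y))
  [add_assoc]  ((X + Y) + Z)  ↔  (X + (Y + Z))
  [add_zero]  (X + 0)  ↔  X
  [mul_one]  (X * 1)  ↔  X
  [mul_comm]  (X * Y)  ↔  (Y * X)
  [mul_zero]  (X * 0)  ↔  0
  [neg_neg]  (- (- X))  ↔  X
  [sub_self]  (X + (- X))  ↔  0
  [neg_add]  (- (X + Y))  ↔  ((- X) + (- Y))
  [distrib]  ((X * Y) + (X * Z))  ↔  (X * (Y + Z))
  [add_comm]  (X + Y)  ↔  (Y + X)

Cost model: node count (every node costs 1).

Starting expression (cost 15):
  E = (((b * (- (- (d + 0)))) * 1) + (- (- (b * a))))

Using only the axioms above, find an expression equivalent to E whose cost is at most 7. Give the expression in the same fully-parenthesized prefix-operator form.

((b * d) + (b * a))   [cost 7]

step 1: neg_neg (→) rewrites (- (- (d + 0))) into (d + 0), now (((b * (d + 0)) * 1) + (- (- (b * a))))
step 2: neg_neg (→) rewrites (- (- (b * a))) into (b * a), now (((b * (d + 0)) * 1) + (b * a))
step 3: mul_one (→) rewrites ((b * (d + 0)) * 1) into (b * (d + 0)), now ((b * (d + 0)) + (b * a))
step 4: add_zero (→) rewrites (d + 0) into d, reaching cost 7 (bound 7)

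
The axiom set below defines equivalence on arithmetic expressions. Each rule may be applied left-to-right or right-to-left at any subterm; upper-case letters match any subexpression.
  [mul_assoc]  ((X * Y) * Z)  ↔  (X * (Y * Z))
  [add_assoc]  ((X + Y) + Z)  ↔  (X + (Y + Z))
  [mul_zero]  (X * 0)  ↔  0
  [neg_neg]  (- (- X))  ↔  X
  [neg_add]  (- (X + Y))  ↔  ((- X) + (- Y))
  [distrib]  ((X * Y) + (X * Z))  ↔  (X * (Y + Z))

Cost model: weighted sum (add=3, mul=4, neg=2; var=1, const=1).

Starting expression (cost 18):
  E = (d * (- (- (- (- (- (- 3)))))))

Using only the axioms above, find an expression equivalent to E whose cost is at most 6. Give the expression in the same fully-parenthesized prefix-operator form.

(d * 3)   [cost 6]

(1) (- (- (- (- 3))))  =[neg_neg →]=  (- (- 3))    ⊢ (d * (- (- (- (- 3)))))
(2) (- (- (- 3)))  =[neg_neg →]=  (- 3)    ⊢ (d * (- (- 3)))
(3) (- (- 3))  =[neg_neg →]=  3    ⊢ cost 6, within 6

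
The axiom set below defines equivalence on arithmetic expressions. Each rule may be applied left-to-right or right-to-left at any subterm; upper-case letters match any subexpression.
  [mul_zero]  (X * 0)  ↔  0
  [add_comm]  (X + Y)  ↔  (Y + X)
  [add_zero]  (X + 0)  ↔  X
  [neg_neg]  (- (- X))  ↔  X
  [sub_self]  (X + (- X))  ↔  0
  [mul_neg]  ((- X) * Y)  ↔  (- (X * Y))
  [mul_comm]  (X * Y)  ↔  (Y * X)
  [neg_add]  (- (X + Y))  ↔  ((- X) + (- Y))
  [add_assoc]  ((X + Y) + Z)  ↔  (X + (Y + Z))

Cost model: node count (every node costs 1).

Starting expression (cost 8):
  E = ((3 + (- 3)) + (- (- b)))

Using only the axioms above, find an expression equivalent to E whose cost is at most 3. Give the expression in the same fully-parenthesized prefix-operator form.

(1) (- (- b))  =[neg_neg →]=  b    ⊢ ((3 + (- 3)) + b)
(2) (3 + (- 3))  =[sub_self →]=  0    ⊢ cost 3, within 3

(0 + b)   [cost 3]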